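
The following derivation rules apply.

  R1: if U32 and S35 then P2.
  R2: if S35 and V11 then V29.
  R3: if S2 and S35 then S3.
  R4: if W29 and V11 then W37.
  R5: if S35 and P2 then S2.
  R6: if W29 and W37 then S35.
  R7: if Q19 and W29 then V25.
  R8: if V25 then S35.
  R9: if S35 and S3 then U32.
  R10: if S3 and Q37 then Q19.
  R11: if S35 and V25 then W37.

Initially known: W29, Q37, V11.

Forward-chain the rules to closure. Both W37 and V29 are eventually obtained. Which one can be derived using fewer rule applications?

W37

W37: W29 and V11 hold, so W37 follows (R4). [1 rule application]
V29: From W29 and V11, R4 gives W37. From W29 and W37, R6 gives S35. From S35 and V11, R2 gives V29. [3 rule applications]
W37 needs fewer.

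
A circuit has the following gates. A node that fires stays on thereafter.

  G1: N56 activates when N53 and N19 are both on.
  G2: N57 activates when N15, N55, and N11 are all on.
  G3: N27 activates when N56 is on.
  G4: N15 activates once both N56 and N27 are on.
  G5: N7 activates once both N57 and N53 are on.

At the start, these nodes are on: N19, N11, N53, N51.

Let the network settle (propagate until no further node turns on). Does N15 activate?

Yes

N53 and N19 are on, so N56 activates (G1).
G3: N56 on → N27 on.
N56 and N27 are on, so N15 activates (G4).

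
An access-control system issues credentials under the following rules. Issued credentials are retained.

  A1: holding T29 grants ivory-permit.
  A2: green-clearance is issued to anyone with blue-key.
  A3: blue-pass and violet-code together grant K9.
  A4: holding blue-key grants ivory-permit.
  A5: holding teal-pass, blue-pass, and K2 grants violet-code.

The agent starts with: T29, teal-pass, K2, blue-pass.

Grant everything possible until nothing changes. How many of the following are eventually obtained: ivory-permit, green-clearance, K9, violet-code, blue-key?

Holding teal-pass, blue-pass, and K2 grants violet-code (A5).
Holding T29 grants ivory-permit (A1).
Holding blue-pass and violet-code grants K9 (A3).
ivory-permit: reached.
green-clearance would need blue-key (A2), but blue-key is never granted.
K9: reached.
violet-code: reached.
No rule produces blue-key, and it is not given.
Reached: ivory-permit, K9, and violet-code — 3 of the 5.

3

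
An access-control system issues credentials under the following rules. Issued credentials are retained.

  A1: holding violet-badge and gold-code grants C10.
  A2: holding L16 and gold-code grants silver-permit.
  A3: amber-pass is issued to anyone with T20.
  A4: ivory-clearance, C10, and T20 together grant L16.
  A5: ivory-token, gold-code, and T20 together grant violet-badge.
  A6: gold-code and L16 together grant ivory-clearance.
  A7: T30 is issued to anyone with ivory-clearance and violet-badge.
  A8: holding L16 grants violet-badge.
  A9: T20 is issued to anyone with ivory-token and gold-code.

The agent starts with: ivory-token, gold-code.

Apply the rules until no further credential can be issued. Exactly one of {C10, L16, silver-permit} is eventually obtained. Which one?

C10

Holding ivory-token and gold-code grants T20 (A9).
Holding ivory-token, gold-code, and T20 grants violet-badge (A5).
Holding violet-badge and gold-code grants C10 (A1).
silver-permit would need L16 and gold-code (A2), but L16 is never granted. L16 would need ivory-clearance, C10, and T20 (A4), but ivory-clearance is never granted.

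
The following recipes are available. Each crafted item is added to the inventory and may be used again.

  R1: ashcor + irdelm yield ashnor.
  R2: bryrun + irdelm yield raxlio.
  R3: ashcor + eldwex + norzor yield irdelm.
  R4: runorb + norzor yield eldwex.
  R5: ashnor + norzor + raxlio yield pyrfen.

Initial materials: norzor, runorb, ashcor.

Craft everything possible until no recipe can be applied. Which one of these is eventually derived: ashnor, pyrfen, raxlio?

runorb + norzor → eldwex (R4).
ashcor + eldwex + norzor → irdelm (R3).
Using R1, ashcor and irdelm make ashnor.
raxlio would need bryrun and irdelm (R2), but bryrun is never obtained. pyrfen would need ashnor, norzor, and raxlio (R5), but raxlio is never obtained.

ashnor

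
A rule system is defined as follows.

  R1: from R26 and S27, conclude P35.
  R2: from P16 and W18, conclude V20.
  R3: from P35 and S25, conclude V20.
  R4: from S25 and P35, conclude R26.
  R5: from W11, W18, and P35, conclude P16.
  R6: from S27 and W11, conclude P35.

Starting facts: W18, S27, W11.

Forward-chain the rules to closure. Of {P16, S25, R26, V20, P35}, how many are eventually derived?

S27 and W11 hold, so P35 follows (R6).
W11, W18, and P35 hold, so P16 follows (R5).
From P16 and W18, R2 gives V20.
P16: reached.
No rule produces S25, and it is not given.
R26 would need S25 and P35 (R4), but S25 is never established.
V20: reached.
P35: reached.
Reached: P16, V20, and P35 — 3 of the 5.

3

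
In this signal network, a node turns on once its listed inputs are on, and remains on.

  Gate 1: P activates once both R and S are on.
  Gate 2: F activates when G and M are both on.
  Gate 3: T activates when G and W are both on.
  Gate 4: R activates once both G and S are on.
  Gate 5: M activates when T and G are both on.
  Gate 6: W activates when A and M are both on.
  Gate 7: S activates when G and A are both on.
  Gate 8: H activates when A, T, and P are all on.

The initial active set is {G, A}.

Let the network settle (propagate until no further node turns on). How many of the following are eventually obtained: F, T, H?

0

F would need G and M (Gate 2), but M never turns on.
T would need G and W (Gate 3), but W never turns on.
H would need A, T, and P (Gate 8), but T never turns on.
None of the 3 are reached.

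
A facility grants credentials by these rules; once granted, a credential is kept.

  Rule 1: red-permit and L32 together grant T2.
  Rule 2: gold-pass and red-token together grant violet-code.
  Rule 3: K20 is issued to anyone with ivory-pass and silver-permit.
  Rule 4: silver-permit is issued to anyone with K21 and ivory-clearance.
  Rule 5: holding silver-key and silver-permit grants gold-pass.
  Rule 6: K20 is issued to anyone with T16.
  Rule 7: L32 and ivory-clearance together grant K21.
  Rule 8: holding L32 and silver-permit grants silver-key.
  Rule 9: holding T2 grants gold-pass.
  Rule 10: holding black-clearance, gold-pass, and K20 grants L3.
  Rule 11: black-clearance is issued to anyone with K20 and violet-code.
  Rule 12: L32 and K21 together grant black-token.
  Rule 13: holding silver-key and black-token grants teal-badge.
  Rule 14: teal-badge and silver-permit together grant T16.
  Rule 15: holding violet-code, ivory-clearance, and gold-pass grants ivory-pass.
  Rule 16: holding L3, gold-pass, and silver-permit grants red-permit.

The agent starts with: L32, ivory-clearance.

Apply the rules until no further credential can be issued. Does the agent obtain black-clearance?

black-clearance would need K20 and violet-code (Rule 11), but violet-code is never granted.

No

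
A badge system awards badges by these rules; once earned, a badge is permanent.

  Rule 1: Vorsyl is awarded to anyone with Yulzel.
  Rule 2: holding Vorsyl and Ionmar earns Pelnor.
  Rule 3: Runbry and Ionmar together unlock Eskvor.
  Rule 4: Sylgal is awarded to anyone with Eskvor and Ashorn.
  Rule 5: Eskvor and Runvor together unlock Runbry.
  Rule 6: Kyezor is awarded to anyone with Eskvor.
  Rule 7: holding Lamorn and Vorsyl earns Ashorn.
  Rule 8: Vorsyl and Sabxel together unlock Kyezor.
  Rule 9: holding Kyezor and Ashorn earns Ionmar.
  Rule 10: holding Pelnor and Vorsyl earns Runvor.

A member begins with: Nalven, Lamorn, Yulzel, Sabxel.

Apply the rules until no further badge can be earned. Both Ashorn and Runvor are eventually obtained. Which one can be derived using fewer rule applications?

Ashorn: With Yulzel, Vorsyl is earned (Rule 1). With Lamorn and Vorsyl, Ashorn is earned (Rule 7). [2 rule applications]
Runvor: With Yulzel, Vorsyl is earned (Rule 1). With Vorsyl and Sabxel, Kyezor is earned (Rule 8). With Lamorn and Vorsyl, Ashorn is earned (Rule 7). With Kyezor and Ashorn, Ionmar is earned (Rule 9). With Vorsyl and Ionmar, Pelnor is earned (Rule 2). With Pelnor and Vorsyl, Runvor is earned (Rule 10). [6 rule applications]
Ashorn needs fewer.

Ashorn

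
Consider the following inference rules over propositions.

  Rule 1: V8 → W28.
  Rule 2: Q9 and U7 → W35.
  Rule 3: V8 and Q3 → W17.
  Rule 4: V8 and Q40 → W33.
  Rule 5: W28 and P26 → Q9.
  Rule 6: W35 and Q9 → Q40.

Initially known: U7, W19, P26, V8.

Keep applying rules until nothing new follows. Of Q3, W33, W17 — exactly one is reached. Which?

W33

V8 holds, so W28 follows (Rule 1).
W28 and P26 hold, so Q9 follows (Rule 5).
Q9 and U7 hold, so W35 follows (Rule 2).
W35 and Q9 hold, so Q40 follows (Rule 6).
V8 and Q40 hold, so W33 follows (Rule 4).
No rule produces Q3, and it is not given. W17 would need V8 and Q3 (Rule 3), but Q3 is never established.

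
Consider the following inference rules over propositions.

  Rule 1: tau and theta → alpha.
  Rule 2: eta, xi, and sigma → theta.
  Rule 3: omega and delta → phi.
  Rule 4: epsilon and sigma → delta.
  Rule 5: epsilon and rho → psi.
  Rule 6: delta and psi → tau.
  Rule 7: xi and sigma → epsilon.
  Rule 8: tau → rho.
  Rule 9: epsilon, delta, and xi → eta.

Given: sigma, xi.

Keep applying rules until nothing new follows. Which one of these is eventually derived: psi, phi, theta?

xi and sigma hold, so epsilon follows (Rule 7).
From epsilon and sigma, Rule 4 gives delta.
From epsilon, delta, and xi, Rule 9 gives eta.
From eta, xi, and sigma, Rule 2 gives theta.
psi would need epsilon and rho (Rule 5), but rho is never established. phi would need omega and delta (Rule 3), but omega is never established.

theta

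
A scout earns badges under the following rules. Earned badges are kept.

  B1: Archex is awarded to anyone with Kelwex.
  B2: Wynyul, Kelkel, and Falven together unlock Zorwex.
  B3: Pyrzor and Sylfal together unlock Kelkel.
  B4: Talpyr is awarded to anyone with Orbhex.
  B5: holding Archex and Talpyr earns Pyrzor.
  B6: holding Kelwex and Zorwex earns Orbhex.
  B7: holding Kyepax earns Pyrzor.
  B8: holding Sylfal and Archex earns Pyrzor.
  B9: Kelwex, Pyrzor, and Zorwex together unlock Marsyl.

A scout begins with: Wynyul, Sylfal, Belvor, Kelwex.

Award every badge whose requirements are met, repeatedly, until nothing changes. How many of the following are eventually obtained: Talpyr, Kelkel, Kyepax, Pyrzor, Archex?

3

With Kelwex, Archex is earned (B1).
With Sylfal and Archex, Pyrzor is earned (B8).
With Pyrzor and Sylfal, Kelkel is earned (B3).
Talpyr would need Orbhex (B4), but Orbhex is never earned.
Kelkel: reached.
No rule produces Kyepax, and it is not given.
Pyrzor: reached.
Archex: reached.
Reached: Kelkel, Pyrzor, and Archex — 3 of the 5.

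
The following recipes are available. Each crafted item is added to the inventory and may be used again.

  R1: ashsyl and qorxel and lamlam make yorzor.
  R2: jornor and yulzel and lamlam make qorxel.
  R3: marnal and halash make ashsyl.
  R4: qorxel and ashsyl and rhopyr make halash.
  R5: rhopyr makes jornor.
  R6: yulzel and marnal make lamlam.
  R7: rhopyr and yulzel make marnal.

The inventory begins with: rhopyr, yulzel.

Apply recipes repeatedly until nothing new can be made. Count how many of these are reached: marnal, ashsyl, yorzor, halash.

rhopyr and yulzel → marnal (R7).
marnal: reached.
ashsyl would need marnal and halash (R3), but halash is never obtained.
yorzor would need ashsyl, qorxel, and lamlam (R1), but ashsyl is never obtained.
halash would need qorxel, ashsyl, and rhopyr (R4), but ashsyl is never obtained.
Reached: marnal — 1 of the 4.

1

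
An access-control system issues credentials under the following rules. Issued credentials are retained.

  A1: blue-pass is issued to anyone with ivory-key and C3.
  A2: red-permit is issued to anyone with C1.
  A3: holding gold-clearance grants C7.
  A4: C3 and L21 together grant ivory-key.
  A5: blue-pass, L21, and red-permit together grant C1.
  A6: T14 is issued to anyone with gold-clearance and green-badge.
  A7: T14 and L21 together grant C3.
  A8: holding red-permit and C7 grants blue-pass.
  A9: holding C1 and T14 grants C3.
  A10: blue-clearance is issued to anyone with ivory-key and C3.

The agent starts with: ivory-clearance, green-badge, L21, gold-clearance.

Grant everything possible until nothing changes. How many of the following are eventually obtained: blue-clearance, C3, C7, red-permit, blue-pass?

4

Holding gold-clearance grants C7 (A3).
Holding gold-clearance and green-badge grants T14 (A6).
Holding T14 and L21 grants C3 (A7).
Holding C3 and L21 grants ivory-key (A4).
Holding ivory-key and C3 grants blue-pass (A1).
Holding ivory-key and C3 grants blue-clearance (A10).
blue-clearance: reached.
C3: reached.
C7: reached.
red-permit would need C1 (A2), but C1 is never granted.
blue-pass: reached.
Reached: blue-clearance, C3, C7, and blue-pass — 4 of the 5.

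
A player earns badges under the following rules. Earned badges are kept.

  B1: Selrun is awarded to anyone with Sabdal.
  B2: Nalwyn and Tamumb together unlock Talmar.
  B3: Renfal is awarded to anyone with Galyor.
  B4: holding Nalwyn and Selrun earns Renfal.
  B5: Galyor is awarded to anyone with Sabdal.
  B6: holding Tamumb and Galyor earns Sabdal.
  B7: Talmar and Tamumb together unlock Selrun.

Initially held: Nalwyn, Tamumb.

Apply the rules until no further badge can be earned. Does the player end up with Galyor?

Galyor would need Sabdal (B5), but Sabdal is never earned.

No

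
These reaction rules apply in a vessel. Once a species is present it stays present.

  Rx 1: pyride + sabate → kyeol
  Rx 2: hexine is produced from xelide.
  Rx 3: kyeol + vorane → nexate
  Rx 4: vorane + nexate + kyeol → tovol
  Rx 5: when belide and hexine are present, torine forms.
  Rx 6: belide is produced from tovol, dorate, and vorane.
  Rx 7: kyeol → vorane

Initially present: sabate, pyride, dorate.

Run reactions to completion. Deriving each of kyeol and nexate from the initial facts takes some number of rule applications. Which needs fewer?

kyeol: pyride and sabate present → kyeol forms (Rx 1). [1 rule application]
nexate: pyride and sabate present → kyeol forms (Rx 1). kyeol present → vorane forms (Rx 7). kyeol and vorane present → nexate forms (Rx 3). [3 rule applications]
kyeol needs fewer.

kyeol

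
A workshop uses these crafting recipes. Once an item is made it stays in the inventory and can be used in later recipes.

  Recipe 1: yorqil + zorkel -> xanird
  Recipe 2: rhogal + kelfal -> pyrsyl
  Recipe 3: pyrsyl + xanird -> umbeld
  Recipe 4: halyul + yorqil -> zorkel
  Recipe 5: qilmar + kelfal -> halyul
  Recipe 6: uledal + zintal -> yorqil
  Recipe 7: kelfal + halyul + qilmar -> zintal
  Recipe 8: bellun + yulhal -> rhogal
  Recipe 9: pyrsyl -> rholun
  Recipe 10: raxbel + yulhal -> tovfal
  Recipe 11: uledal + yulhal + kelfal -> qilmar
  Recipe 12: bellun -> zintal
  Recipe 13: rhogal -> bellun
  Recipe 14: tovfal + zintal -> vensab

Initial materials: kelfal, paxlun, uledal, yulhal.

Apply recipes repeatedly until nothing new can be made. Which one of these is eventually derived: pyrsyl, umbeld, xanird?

uledal + yulhal + kelfal -> qilmar (Recipe 11).
Using Recipe 5, qilmar and kelfal make halyul.
kelfal + halyul + qilmar -> zintal (Recipe 7).
Using Recipe 6, uledal and zintal make yorqil.
Using Recipe 4, halyul and yorqil make zorkel.
yorqil + zorkel -> xanird (Recipe 1).
umbeld would need pyrsyl and xanird (Recipe 3), but pyrsyl is never obtained. pyrsyl would need rhogal and kelfal (Recipe 2), but rhogal is never obtained.

xanird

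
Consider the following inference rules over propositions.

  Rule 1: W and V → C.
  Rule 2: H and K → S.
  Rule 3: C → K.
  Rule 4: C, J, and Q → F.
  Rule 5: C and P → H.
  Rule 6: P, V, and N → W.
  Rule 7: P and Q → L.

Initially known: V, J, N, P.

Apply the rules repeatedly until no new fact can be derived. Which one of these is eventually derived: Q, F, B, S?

S

P, V, and N hold, so W follows (Rule 6).
From W and V, Rule 1 gives C.
From C, Rule 3 gives K.
C and P hold, so H follows (Rule 5).
H and K hold, so S follows (Rule 2).
No rule produces B, and it is not given. F would need C, J, and Q (Rule 4), but Q is never established. No rule produces Q, and it is not given.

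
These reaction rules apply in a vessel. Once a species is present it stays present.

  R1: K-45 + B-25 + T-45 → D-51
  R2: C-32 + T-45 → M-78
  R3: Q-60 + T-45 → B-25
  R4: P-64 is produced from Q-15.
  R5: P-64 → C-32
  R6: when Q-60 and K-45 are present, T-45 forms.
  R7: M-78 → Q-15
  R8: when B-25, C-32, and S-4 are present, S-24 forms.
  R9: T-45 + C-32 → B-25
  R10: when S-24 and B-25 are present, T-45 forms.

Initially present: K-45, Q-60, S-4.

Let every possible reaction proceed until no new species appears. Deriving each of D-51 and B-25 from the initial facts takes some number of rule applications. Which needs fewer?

B-25

B-25: Q-60 and K-45 present → T-45 forms (R6). Q-60 and T-45 present → B-25 forms (R3). [2 rule applications]
D-51: Q-60 and K-45 present → T-45 forms (R6). Q-60 and T-45 present → B-25 forms (R3). K-45, B-25, and T-45 present → D-51 forms (R1). [3 rule applications]
B-25 needs fewer.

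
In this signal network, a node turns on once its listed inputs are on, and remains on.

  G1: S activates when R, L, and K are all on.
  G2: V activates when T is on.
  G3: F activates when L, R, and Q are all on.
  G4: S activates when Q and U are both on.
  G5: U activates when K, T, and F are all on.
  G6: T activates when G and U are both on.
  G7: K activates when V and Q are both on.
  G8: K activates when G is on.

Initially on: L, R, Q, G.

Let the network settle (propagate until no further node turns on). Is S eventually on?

G8: G on → K on.
G1: R, L, and K on → S on.

Yes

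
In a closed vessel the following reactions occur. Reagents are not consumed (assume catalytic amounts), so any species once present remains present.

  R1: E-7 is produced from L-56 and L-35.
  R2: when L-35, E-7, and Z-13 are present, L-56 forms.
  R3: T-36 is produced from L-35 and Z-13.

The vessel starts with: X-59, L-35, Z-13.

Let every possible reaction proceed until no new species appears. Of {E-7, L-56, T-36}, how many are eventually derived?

L-35 and Z-13 present → T-36 forms (R3).
E-7 would need L-56 and L-35 (R1), but L-56 never forms.
L-56 would need L-35, E-7, and Z-13 (R2), but E-7 never forms.
T-36: reached.
Reached: T-36 — 1 of the 3.

1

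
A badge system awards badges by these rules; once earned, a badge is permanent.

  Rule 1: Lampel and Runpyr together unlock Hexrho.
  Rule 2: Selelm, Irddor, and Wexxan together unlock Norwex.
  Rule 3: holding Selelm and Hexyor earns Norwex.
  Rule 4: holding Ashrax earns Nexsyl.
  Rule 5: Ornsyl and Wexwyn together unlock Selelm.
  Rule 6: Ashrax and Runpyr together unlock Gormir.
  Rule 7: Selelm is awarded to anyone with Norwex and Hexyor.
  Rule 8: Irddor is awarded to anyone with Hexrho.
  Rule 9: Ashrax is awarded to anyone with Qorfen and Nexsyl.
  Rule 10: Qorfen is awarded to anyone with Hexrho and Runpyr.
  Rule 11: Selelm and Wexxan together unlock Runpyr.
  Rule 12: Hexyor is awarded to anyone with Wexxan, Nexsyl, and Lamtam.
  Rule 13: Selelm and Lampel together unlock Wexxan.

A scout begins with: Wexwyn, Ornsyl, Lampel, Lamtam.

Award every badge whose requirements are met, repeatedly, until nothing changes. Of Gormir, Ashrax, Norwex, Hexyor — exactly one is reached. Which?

Norwex

With Ornsyl and Wexwyn, Selelm is earned (Rule 5).
With Selelm and Lampel, Wexxan is earned (Rule 13).
With Selelm and Wexxan, Runpyr is earned (Rule 11).
With Lampel and Runpyr, Hexrho is earned (Rule 1).
With Hexrho, Irddor is earned (Rule 8).
With Selelm, Irddor, and Wexxan, Norwex is earned (Rule 2).
Ashrax would need Qorfen and Nexsyl (Rule 9), but Nexsyl is never earned. Hexyor would need Wexxan, Nexsyl, and Lamtam (Rule 12), but Nexsyl is never earned. Gormir would need Ashrax and Runpyr (Rule 6), but Ashrax is never earned.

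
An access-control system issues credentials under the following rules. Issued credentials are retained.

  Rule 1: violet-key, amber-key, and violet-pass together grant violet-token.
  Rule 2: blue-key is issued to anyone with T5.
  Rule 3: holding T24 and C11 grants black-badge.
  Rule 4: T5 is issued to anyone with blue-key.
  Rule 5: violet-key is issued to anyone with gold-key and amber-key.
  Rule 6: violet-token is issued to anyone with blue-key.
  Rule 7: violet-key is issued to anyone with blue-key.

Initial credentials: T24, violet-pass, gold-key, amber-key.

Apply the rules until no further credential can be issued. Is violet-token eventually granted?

Yes

Holding gold-key and amber-key grants violet-key (Rule 5).
Holding violet-key, amber-key, and violet-pass grants violet-token (Rule 1).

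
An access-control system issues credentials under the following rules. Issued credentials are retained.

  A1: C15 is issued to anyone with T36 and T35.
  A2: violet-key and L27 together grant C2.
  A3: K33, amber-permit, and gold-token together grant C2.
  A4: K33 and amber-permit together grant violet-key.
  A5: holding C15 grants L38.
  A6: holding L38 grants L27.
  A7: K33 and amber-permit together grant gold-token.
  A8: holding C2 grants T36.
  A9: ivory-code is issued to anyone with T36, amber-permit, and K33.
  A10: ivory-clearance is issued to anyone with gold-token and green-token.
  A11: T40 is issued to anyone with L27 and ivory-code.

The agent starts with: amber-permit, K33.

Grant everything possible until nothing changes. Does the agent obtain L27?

No

L27 would need L38 (A6), but L38 is never granted.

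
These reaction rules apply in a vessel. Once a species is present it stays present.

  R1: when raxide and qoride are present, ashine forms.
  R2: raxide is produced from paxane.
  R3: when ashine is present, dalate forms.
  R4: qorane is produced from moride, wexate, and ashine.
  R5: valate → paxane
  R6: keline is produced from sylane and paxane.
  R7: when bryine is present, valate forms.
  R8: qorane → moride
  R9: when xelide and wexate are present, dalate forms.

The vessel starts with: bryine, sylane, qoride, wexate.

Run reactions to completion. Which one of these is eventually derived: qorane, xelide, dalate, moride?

bryine present → valate forms (R7).
valate present → paxane forms (R5).
paxane present → raxide forms (R2).
raxide and qoride present → ashine forms (R1).
ashine present → dalate forms (R3).
qorane would need moride, wexate, and ashine (R4), but moride never forms. moride would need qorane (R8), but qorane never forms. No rule produces xelide, and it is not given.

dalate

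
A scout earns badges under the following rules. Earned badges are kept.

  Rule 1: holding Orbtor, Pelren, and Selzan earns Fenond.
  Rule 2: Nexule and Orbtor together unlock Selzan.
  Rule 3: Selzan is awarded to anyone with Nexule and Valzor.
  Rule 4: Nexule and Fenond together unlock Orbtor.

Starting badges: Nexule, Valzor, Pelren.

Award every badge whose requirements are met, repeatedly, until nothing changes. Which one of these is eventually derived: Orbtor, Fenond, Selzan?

With Nexule and Valzor, Selzan is earned (Rule 3).
Fenond would need Orbtor, Pelren, and Selzan (Rule 1), but Orbtor is never earned. Orbtor would need Nexule and Fenond (Rule 4), but Fenond is never earned.

Selzan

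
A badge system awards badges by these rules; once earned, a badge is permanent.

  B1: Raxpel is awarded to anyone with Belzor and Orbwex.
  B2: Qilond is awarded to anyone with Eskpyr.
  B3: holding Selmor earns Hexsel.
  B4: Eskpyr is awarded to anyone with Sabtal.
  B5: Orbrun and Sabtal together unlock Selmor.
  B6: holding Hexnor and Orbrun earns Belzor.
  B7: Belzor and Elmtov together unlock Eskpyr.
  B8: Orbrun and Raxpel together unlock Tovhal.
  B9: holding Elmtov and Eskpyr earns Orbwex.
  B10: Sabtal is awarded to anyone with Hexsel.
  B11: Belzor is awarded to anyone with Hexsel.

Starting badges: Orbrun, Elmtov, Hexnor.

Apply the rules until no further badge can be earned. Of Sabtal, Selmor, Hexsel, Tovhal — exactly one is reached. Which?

Tovhal

With Hexnor and Orbrun, Belzor is earned (B6).
With Belzor and Elmtov, Eskpyr is earned (B7).
With Elmtov and Eskpyr, Orbwex is earned (B9).
With Belzor and Orbwex, Raxpel is earned (B1).
With Orbrun and Raxpel, Tovhal is earned (B8).
Sabtal would need Hexsel (B10), but Hexsel is never earned. Hexsel would need Selmor (B3), but Selmor is never earned. Selmor would need Orbrun and Sabtal (B5), but Sabtal is never earned.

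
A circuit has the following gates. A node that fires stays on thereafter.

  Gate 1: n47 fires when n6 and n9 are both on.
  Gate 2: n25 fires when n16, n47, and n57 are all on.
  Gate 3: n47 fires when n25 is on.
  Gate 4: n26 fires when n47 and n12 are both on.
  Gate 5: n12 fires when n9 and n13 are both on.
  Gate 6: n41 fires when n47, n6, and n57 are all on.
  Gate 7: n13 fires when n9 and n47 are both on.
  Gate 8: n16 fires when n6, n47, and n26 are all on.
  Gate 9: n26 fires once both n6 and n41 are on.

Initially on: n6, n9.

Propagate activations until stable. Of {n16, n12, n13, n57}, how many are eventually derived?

n6 and n9 are on, so n47 fires (Gate 1).
Gate 7: n9 and n47 on → n13 on.
n9 and n13 are on, so n12 fires (Gate 5).
Gate 4: n47 and n12 on → n26 on.
n6, n47, and n26 are on, so n16 fires (Gate 8).
n16: reached.
n12: reached.
n13: reached.
No rule produces n57, and it is not given.
Reached: n16, n12, and n13 — 3 of the 4.

3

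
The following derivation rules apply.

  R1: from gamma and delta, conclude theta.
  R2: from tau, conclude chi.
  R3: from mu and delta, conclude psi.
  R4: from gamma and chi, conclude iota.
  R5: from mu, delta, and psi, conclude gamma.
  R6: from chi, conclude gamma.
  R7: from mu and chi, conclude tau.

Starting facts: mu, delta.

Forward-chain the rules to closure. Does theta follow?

mu and delta hold, so psi follows (R3).
mu, delta, and psi hold, so gamma follows (R5).
gamma and delta hold, so theta follows (R1).

Yes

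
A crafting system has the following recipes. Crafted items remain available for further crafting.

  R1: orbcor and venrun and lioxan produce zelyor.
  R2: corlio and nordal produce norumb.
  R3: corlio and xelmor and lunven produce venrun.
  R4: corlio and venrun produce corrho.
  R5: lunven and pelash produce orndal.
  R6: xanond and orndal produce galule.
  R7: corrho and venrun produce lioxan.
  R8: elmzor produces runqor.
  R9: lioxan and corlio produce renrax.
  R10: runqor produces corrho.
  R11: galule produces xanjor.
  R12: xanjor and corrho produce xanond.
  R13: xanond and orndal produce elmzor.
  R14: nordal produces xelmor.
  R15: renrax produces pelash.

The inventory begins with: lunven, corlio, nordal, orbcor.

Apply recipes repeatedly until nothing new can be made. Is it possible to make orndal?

Yes

Using R14, nordal makes xelmor.
Using R3, corlio, xelmor, and lunven make venrun.
Using R4, corlio and venrun make corrho.
Using R7, corrho and venrun make lioxan.
Using R9, lioxan and corlio make renrax.
renrax → pelash (R15).
lunven and pelash → orndal (R5).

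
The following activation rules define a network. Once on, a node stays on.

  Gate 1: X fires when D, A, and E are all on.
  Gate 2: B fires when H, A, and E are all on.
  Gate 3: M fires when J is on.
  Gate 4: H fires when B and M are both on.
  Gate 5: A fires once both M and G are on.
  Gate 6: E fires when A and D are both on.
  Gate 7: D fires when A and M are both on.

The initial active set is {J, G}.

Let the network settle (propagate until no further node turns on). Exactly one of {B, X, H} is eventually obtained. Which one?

X

J is on, so M fires (Gate 3).
M and G are on, so A fires (Gate 5).
A and M are on, so D fires (Gate 7).
A and D are on, so E fires (Gate 6).
Gate 1: D, A, and E on → X on.
H would need B and M (Gate 4), but B never turns on. B would need H, A, and E (Gate 2), but H never turns on.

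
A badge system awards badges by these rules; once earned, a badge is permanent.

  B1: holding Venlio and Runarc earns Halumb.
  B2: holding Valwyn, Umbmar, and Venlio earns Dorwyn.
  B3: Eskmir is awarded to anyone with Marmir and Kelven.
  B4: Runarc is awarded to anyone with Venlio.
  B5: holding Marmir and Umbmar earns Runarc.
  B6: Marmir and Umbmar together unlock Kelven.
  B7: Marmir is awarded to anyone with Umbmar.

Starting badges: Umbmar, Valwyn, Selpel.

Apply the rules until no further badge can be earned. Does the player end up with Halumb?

Halumb would need Venlio and Runarc (B1), but Venlio is never earned.

No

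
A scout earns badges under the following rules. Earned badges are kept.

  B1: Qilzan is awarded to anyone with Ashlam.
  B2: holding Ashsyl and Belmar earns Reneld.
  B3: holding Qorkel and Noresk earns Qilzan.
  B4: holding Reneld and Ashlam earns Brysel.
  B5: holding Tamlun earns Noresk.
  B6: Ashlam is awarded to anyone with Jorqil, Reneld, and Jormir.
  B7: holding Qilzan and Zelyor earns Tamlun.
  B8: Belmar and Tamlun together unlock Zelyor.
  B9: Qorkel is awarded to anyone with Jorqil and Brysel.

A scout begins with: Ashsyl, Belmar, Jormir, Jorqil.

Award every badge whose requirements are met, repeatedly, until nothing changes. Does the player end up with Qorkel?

Yes

With Ashsyl and Belmar, Reneld is earned (B2).
With Jorqil, Reneld, and Jormir, Ashlam is earned (B6).
With Reneld and Ashlam, Brysel is earned (B4).
With Jorqil and Brysel, Qorkel is earned (B9).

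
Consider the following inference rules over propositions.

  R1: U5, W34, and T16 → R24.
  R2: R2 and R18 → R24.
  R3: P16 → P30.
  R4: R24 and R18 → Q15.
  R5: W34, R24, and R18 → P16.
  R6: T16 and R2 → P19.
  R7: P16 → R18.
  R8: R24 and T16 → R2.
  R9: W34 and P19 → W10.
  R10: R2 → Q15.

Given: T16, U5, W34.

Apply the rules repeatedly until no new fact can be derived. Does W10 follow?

Yes

U5, W34, and T16 hold, so R24 follows (R1).
R24 and T16 hold, so R2 follows (R8).
T16 and R2 hold, so P19 follows (R6).
From W34 and P19, R9 gives W10.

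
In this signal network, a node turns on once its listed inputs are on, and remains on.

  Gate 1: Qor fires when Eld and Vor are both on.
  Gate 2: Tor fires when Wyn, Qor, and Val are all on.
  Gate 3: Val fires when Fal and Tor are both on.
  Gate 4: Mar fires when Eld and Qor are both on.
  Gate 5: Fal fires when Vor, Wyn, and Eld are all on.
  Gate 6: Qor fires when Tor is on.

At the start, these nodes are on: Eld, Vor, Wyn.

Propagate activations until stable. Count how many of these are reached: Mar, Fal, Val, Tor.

2

Gate 5: Vor, Wyn, and Eld on → Fal on.
Gate 1: Eld and Vor on → Qor on.
Gate 4: Eld and Qor on → Mar on.
Mar: reached.
Fal: reached.
Val would need Fal and Tor (Gate 3), but Tor never turns on.
Tor would need Wyn, Qor, and Val (Gate 2), but Val never turns on.
Reached: Mar and Fal — 2 of the 4.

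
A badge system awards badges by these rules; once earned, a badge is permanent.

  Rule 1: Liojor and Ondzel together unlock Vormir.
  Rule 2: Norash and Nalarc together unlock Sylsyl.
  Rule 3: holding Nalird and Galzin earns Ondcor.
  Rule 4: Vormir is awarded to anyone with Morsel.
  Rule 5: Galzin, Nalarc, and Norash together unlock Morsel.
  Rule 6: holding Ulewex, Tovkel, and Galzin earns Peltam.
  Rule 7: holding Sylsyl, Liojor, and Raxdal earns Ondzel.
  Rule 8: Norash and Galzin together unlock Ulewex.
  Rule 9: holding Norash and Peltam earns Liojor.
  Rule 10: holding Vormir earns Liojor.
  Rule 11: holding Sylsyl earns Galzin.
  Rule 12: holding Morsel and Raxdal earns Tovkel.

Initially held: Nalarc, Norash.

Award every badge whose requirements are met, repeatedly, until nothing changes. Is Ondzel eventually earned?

No

Ondzel would need Sylsyl, Liojor, and Raxdal (Rule 7), but Raxdal is never earned.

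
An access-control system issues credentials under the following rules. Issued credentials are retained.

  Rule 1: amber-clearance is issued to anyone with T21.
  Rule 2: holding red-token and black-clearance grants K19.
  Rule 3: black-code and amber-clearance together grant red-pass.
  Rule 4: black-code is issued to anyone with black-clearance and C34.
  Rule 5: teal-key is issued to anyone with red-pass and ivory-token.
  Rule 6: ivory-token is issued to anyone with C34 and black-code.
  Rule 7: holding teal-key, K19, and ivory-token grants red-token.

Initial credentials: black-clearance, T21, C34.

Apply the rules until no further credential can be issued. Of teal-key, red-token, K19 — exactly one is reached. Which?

teal-key

Holding black-clearance and C34 grants black-code (Rule 4).
Holding T21 grants amber-clearance (Rule 1).
Holding C34 and black-code grants ivory-token (Rule 6).
Holding black-code and amber-clearance grants red-pass (Rule 3).
Holding red-pass and ivory-token grants teal-key (Rule 5).
red-token would need teal-key, K19, and ivory-token (Rule 7), but K19 is never granted. K19 would need red-token and black-clearance (Rule 2), but red-token is never granted.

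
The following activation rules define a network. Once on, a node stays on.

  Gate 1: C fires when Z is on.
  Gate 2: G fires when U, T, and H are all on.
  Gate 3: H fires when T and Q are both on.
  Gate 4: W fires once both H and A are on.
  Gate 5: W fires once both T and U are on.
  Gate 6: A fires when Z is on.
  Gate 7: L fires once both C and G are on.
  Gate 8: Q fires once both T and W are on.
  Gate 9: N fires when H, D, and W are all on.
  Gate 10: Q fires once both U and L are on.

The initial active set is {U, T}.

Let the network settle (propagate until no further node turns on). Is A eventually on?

A would need Z (Gate 6), but Z never turns on.

No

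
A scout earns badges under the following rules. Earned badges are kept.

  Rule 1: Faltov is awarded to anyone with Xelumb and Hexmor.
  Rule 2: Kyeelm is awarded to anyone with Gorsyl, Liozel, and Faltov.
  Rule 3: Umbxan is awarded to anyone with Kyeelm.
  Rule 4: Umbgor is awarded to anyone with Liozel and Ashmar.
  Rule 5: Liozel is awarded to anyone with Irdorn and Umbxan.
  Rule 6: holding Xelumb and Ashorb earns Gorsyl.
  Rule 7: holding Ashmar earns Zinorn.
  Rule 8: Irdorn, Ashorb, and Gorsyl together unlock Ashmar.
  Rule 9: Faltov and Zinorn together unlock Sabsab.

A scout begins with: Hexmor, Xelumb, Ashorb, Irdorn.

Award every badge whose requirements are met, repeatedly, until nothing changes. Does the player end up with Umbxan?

Umbxan would need Kyeelm (Rule 3), but Kyeelm is never earned.

No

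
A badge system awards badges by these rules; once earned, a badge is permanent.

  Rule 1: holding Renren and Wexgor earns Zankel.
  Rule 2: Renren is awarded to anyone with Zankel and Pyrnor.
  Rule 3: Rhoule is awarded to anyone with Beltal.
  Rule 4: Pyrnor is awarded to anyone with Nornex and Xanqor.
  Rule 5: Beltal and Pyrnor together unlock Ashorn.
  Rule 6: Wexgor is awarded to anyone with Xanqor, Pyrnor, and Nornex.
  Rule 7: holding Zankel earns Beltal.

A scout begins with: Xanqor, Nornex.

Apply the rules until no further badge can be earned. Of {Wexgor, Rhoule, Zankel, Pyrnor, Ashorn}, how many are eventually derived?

With Nornex and Xanqor, Pyrnor is earned (Rule 4).
With Xanqor, Pyrnor, and Nornex, Wexgor is earned (Rule 6).
Wexgor: reached.
Rhoule would need Beltal (Rule 3), but Beltal is never earned.
Zankel would need Renren and Wexgor (Rule 1), but Renren is never earned.
Pyrnor: reached.
Ashorn would need Beltal and Pyrnor (Rule 5), but Beltal is never earned.
Reached: Wexgor and Pyrnor — 2 of the 5.

2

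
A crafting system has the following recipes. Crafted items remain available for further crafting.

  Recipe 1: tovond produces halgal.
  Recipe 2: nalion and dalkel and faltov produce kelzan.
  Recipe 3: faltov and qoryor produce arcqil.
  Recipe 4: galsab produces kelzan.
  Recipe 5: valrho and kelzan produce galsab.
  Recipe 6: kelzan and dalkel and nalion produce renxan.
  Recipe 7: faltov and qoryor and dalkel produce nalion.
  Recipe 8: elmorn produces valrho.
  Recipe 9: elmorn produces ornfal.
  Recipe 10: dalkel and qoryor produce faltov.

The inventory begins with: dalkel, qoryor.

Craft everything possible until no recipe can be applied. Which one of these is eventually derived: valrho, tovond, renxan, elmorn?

renxan

dalkel and qoryor → faltov (Recipe 10).
Using Recipe 7, faltov, qoryor, and dalkel make nalion.
nalion and dalkel and faltov → kelzan (Recipe 2).
kelzan and dalkel and nalion → renxan (Recipe 6).
valrho would need elmorn (Recipe 8), but elmorn is never obtained. No rule produces tovond, and it is not given. No rule produces elmorn, and it is not given.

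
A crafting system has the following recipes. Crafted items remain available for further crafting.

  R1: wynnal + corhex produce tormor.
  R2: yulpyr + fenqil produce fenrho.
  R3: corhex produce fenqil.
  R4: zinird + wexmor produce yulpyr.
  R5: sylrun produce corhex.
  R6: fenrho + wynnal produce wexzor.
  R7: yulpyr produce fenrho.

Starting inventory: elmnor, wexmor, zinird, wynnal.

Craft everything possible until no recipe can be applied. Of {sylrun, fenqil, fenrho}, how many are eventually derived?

1

Using R4, zinird and wexmor make yulpyr.
Using R7, yulpyr makes fenrho.
No rule produces sylrun, and it is not given.
fenqil would need corhex (R3), but corhex is never obtained.
fenrho: reached.
Reached: fenrho — 1 of the 3.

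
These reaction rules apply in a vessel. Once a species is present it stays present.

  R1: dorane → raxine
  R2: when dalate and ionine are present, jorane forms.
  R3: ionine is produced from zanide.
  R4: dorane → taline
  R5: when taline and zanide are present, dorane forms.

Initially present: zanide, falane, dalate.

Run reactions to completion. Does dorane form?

No

dorane would need taline and zanide (R5), but taline never forms.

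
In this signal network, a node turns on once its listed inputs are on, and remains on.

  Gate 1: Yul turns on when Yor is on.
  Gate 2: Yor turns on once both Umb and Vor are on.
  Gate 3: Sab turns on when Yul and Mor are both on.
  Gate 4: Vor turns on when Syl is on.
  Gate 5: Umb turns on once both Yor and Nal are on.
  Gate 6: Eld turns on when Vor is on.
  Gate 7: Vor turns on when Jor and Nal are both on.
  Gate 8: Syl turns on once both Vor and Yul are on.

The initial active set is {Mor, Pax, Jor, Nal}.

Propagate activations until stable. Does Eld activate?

Gate 7: Jor and Nal on → Vor on.
Vor is on, so Eld turns on (Gate 6).

Yes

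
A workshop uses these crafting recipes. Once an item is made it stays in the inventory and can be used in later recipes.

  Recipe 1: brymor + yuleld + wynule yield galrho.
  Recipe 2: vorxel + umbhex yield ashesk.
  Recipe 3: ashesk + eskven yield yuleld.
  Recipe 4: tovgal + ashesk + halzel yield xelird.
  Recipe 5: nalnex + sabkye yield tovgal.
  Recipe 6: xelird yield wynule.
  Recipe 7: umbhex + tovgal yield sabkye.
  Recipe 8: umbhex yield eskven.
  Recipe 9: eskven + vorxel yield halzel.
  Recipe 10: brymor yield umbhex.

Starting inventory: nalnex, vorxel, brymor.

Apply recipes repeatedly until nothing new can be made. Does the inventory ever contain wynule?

wynule would need xelird (Recipe 6), but xelird is never obtained.

No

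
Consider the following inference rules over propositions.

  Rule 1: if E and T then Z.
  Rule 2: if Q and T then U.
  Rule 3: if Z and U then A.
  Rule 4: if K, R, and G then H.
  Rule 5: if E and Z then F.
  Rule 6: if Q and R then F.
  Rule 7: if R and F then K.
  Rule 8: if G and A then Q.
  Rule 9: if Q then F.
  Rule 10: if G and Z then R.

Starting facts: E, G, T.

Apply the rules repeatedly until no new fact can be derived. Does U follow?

No

U would need Q and T (Rule 2), but Q is never established.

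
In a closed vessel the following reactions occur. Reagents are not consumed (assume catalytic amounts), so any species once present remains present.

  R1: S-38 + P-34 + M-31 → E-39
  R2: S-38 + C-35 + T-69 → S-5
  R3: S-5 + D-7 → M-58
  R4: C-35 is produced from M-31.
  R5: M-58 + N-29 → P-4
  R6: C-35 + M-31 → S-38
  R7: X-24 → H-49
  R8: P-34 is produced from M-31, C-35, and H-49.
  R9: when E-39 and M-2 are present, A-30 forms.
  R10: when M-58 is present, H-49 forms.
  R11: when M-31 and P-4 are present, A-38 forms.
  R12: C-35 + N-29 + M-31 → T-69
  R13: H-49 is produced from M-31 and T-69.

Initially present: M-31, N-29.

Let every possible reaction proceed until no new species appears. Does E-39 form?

Yes

M-31 present → C-35 forms (R4).
C-35 and M-31 present → S-38 forms (R6).
C-35, N-29, and M-31 present → T-69 forms (R12).
M-31 and T-69 present → H-49 forms (R13).
M-31, C-35, and H-49 present → P-34 forms (R8).
S-38, P-34, and M-31 present → E-39 forms (R1).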